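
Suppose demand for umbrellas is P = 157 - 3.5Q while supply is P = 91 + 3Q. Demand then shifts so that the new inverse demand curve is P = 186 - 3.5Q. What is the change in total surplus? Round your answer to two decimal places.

Initial equilibrium: Q_0 = 10.1538, P_0 = 121.4615; CS_0 = (1/2)(10.1538)(35.5385) = 180.426, PS_0 = (1/2)(10.1538)(30.4615) = 154.6509.
New equilibrium: 186 - 3.5Q = 91 + 3Q gives Q_1 = 14.6154, P_1 = 134.8462; CS_1 = 373.8166, PS_1 = 320.4142.
Change in total surplus = (373.8166 + 320.4142) - (180.426 + 154.6509) = 359.1538.

359.15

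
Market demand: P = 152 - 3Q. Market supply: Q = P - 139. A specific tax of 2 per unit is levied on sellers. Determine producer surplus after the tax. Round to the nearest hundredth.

3.78

Rewriting supply in inverse form: P = 139 + Q.
Pre-tax equilibrium: 152 - 3Q = 139 + Q gives Q* = 3.25, P* = 142.25.
A tax on sellers shifts supply up by 2: 152 - 3Q = 139 + Q + 2, so Q_t = 2.75. Buyers pay P_b = 143.75; sellers receive P_s = P_b - 2 = 141.75.
Producer surplus is the triangle above supply below P_s: (1/2)(2.75)(141.75 - 139) = 3.7812.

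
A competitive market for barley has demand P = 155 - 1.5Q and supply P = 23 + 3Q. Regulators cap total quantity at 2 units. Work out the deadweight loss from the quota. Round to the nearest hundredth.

1681.00

Without the quota, 155 - 1.5Q = 23 + 3Q gives Q* = 29.3333.
At Q = 2 the demand price is 155 - 1.5(2) = 152 and the supply price is 23 + 3(2) = 29.
Deadweight loss is the triangle between the curves from 2 to 29.3333: (1/2)(152 - 29)(29.3333 - 2) = 1681.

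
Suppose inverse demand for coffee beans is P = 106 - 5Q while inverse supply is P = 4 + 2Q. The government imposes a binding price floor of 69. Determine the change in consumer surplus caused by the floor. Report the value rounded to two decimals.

-393.92

Free-market equilibrium: 106 - 5Q = 4 + 2Q gives Q* = 14.5714, P* = 33.1429.
At the floor price 69, quantity demanded is (106 - 69)/5 = 7.4; demand is the short side, so Q = 7.4 trades at P = 69.
CS goes from (1/2)(14.5714)(72.8571) = 530.8163 to 136.9 (computed as (106 - 69)(7.4) - (1/2)(5)(7.4)^2), a change of -393.9163.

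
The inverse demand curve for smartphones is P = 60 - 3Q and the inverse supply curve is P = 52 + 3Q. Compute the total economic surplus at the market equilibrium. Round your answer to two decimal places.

Equilibrium: 60 - 3Q = 52 + 3Q, so Q* = 1.3333 and P* = 56.
Total surplus is the full triangle between the curves from 0 to Q*: (1/2)(1.3333)(60 - 52) = 5.3333.

5.33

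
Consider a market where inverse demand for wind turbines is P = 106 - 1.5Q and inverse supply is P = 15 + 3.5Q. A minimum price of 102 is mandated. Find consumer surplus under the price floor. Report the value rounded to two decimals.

Free-market equilibrium: 106 - 1.5Q = 15 + 3.5Q gives Q* = 18.2, P* = 78.7.
At P = 102, buyers demand (106 - 102)/1.5 = 2.6667 while sellers would supply more, so the quantity traded is 2.6667 at price 102.
CS is the triangle under demand above 102: (1/2)(2.6667)(106 - 102) = 5.3333.

5.33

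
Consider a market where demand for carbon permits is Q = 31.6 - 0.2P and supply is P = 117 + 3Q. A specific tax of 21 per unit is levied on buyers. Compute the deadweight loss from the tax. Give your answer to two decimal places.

Rewriting demand in inverse form: P = 158 - 5Q.
Without the tax, 158 - 5Q = 117 + 3Q so Q* = 5.125 and P* = 132.375.
With the tax, buyers' net willingness to pay falls by 21: (158 - 21) - 5Q = 117 + 3Q, so Q_t = 2.5. Buyers pay P_b = 145.5; sellers receive P_s = P_b - 21 = 124.5.
The welfare triangle lost has base Q* - Q_t = 2.625 and height t = 21, so DWL = (1/2)(2.625)(21) = 27.5625.

27.56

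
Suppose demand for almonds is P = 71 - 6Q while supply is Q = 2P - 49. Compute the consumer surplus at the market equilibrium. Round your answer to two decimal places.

153.53

Rewriting supply in inverse form: P = 24.5 + 0.5Q.
Setting demand equal to supply, 46.5 = 6.5Q, so Q* = 7.1538 and P* = 28.0769.
CS is the area between the demand curve and P* from 0 to Q*: (1/2)(7.1538)(42.9231) = 153.5325.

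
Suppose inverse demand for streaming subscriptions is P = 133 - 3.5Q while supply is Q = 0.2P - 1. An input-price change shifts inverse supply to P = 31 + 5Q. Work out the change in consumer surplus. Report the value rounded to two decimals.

Rewriting supply in inverse form: P = 5 + 5Q.
Initial equilibrium: Q_0 = 15.0588, P_0 = 80.2941; CS_0 = (1/2)(15.0588)(52.7059) = 396.8443, PS_0 = (1/2)(15.0588)(75.2941) = 566.9204.
New equilibrium: 133 - 3.5Q = 31 + 5Q gives Q_1 = 12, P_1 = 91; CS_1 = 252, PS_1 = 360.
Change in consumer surplus = 252 - 396.8443 = -144.8443.

-144.84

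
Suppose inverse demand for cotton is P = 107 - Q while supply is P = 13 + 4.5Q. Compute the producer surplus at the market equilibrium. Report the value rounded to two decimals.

Setting demand equal to supply, 94 = 5.5Q, so Q* = 17.0909 and P* = 89.9091.
Producer surplus is the triangle above supply below P*: (1/2)(17.0909)(89.9091 - 13) = (1/2)(17.0909)(76.9091) = 657.2231.

657.22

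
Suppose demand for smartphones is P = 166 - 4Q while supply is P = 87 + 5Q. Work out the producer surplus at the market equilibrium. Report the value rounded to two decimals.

192.62

Set 166 - 4Q = 87 + 5Q, which gives 79 = 9Q, so Q* = 8.7778 and P* = 166 - 4(8.7778) = 130.8889.
The supply curve's price intercept is 87, so PS = (1/2)(Q*)(P* - 87) = (1/2)(8.7778)(43.8889) = 192.6235.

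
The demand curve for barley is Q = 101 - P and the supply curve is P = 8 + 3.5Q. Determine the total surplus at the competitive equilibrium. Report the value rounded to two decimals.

961.00

Rewriting demand in inverse form: P = 101 - Q.
Equilibrium: 101 - Q = 8 + 3.5Q, so Q* = 20.6667 and P* = 80.3333.
Total surplus is the full triangle between the curves from 0 to Q*: (1/2)(20.6667)(101 - 8) = 961.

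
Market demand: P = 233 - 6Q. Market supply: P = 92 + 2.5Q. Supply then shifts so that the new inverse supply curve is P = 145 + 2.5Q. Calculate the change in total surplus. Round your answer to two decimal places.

Initial equilibrium: Q_0 = 16.5882, P_0 = 133.4706; CS_0 = (1/2)(16.5882)(99.5294) = 825.5087, PS_0 = (1/2)(16.5882)(41.4706) = 343.9619.
New equilibrium: 233 - 6Q = 145 + 2.5Q gives Q_1 = 10.3529, P_1 = 170.8824; CS_1 = 321.5502, PS_1 = 133.9792.
Change in total surplus = (321.5502 + 133.9792) - (825.5087 + 343.9619) = -713.9412.

-713.94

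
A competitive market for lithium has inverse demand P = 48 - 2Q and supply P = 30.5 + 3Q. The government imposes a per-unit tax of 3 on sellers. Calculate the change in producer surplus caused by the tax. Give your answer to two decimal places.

-5.76

Without the tax, 48 - 2Q = 30.5 + 3Q so Q* = 3.5 and P* = 41.
A tax on sellers shifts supply up by 3: 48 - 2Q = 30.5 + 3Q + 3, so Q_t = 2.9. Buyers pay P_b = 42.2; sellers receive P_s = P_b - 3 = 39.2.
Producers lose the trapezoid between P_s and P* out to Q_t plus the triangle from Q_t to Q*: change in PS = 12.615 - 18.375 = -5.76.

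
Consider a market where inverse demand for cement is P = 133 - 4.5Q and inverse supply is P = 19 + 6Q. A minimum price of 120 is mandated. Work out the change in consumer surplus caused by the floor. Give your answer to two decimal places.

-246.45

Without the control, 133 - 4.5Q = 19 + 6Q so Q* = 10.8571 and P* = 84.1429.
At P = 120, buyers demand (133 - 120)/4.5 = 2.8889 while sellers would supply more, so the quantity traded is 2.8889 at price 120.
CS goes from (1/2)(10.8571)(48.8571) = 265.2245 to 18.7778 (computed as (133 - 120)(2.8889) - (1/2)(4.5)(2.8889)^2), a change of -246.4467.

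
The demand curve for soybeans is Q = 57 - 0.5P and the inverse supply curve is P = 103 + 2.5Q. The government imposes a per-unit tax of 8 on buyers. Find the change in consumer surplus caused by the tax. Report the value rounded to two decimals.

Rewriting demand in inverse form: P = 114 - 2Q.
Without the tax, 114 - 2Q = 103 + 2.5Q so Q* = 2.4444 and P* = 109.1111.
A tax on buyers shifts demand down by 8: (114 - 8) - 2Q = 103 + 2.5Q, so Q_t = 0.6667. Buyers pay P_b = 112.6667; sellers receive P_s = P_b - 8 = 104.6667.
Consumers lose the trapezoid between P* and P_b out to Q_t plus the triangle from Q_t to Q*: change in CS = 0.4444 - 5.9753 = -5.5309.

-5.53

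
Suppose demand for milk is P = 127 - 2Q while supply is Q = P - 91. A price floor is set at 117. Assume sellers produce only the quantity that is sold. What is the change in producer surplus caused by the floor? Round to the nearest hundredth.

45.50

Rewriting supply in inverse form: P = 91 + Q.
Without the control, 127 - 2Q = 91 + Q so Q* = 12 and P* = 103.
At the floor price 117, quantity demanded is (127 - 117)/2 = 5; demand is the short side, so Q = 5 trades at P = 117.
PS goes from (1/2)(12)(12) = 72 to 117.5 (computed as (117 - 91)(5) - (1/2)(1)(5)^2), a change of 45.5.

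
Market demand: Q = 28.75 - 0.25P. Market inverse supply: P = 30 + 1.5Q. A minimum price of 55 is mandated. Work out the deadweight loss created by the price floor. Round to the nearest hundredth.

Rewriting demand in inverse form: P = 115 - 4Q.
Free-market equilibrium: 115 - 4Q = 30 + 1.5Q gives Q* = 15.4545, P* = 53.1818.
At P = 55, buyers demand (115 - 55)/4 = 15 while sellers would supply more, so the quantity traded is 15 at price 55.
The lost-trades triangle has base Q* - 15 = 0.4545 and height equal to the gap between the curves at Q = 15, which is 55 - 52.5 = 2.5. DWL = (1/2)(0.4545)(2.5) = 0.5682.

0.57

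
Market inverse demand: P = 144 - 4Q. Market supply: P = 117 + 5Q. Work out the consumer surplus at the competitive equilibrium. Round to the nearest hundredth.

Equilibrium: 144 - 4Q = 117 + 5Q, so Q* = 3 and P* = 132.
Consumer surplus is the triangle under demand above P*: (1/2)(3)(144 - 132) = (1/2)(3)(12) = 18.

18.00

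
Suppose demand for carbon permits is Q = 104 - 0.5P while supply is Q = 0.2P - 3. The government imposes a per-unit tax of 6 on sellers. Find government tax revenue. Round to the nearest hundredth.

160.29

Rewriting demand in inverse form: P = 208 - 2Q.
Rewriting supply in inverse form: P = 15 + 5Q.
Pre-tax equilibrium: 208 - 2Q = 15 + 5Q gives Q* = 27.5714, P* = 152.8571.
A tax on sellers shifts supply up by 6: 208 - 2Q = 15 + 5Q + 6, so Q_t = 26.7143. Buyers pay P_b = 154.5714; sellers receive P_s = P_b - 6 = 148.5714.
Revenue is the tax times quantity traded: 6 x 26.7143 = 160.2857.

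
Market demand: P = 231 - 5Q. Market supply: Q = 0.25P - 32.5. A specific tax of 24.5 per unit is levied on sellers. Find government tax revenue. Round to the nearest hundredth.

Rewriting supply in inverse form: P = 130 + 4Q.
Pre-tax equilibrium: 231 - 5Q = 130 + 4Q gives Q* = 11.2222, P* = 174.8889.
With the tax, sellers need 24.5 more per unit: 231 - 5Q = 130 + 4Q + 24.5, so Q_t = 8.5. Buyers pay P_b = 188.5; sellers receive P_s = P_b - 24.5 = 164.
Tax revenue = t x Q_t = 24.5 x 8.5 = 208.25.

208.25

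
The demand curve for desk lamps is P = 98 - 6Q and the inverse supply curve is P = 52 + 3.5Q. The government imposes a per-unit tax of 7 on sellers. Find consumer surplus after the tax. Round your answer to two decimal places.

50.56

Pre-tax equilibrium: 98 - 6Q = 52 + 3.5Q gives Q* = 4.8421, P* = 68.9474.
A tax on sellers shifts supply up by 7: 98 - 6Q = 52 + 3.5Q + 7, so Q_t = 4.1053. Buyers pay P_b = 73.3684; sellers receive P_s = P_b - 7 = 66.3684.
CS = (1/2)(Q_t)(98 - P_b) = (1/2)(4.1053)(24.6316) = 50.5596.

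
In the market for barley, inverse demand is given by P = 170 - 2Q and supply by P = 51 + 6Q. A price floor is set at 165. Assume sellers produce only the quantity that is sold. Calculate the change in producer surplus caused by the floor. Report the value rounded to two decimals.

Free-market equilibrium: 170 - 2Q = 51 + 6Q gives Q* = 14.875, P* = 140.25.
At the floor price 165, quantity demanded is (170 - 165)/2 = 2.5; demand is the short side, so Q = 2.5 trades at P = 165.
PS goes from (1/2)(14.875)(89.25) = 663.7969 to 266.25 (computed as (165 - 51)(2.5) - (1/2)(6)(2.5)^2), a change of -397.5469.

-397.55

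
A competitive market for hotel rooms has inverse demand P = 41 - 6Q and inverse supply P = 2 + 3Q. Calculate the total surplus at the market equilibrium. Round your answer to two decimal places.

84.50

Setting demand equal to supply, 39 = 9Q, so Q* = 4.3333 and P* = 15.
CS = (1/2)(4.3333)(26) = 56.3333 and PS = (1/2)(4.3333)(13) = 28.1667, so total surplus = 84.5.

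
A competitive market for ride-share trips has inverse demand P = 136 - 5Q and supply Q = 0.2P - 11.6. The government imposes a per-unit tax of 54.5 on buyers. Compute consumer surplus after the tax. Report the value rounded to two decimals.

Rewriting supply in inverse form: P = 58 + 5Q.
Pre-tax equilibrium: 136 - 5Q = 58 + 5Q gives Q* = 7.8, P* = 97.
With the tax, buyers' net willingness to pay falls by 54.5: (136 - 54.5) - 5Q = 58 + 5Q, so Q_t = 2.35. Buyers pay P_b = 124.25; sellers receive P_s = P_b - 54.5 = 69.75.
Consumer surplus is the triangle under demand above P_b: (1/2)(2.35)(136 - 124.25) = 13.8063.

13.81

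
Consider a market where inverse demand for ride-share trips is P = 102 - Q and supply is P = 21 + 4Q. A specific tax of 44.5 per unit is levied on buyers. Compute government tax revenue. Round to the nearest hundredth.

Pre-tax equilibrium: 102 - Q = 21 + 4Q gives Q* = 16.2, P* = 85.8.
With the tax, buyers' net willingness to pay falls by 44.5: (102 - 44.5) - Q = 21 + 4Q, so Q_t = 7.3. Buyers pay P_b = 94.7; sellers receive P_s = P_b - 44.5 = 50.2.
Revenue is the tax times quantity traded: 44.5 x 7.3 = 324.85.

324.85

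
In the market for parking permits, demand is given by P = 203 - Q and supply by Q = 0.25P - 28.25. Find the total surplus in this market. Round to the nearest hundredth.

810.00

Rewriting supply in inverse form: P = 113 + 4Q.
Equilibrium: 203 - Q = 113 + 4Q, so Q* = 18 and P* = 185.
Total surplus is the full triangle between the curves from 0 to Q*: (1/2)(18)(203 - 113) = 810.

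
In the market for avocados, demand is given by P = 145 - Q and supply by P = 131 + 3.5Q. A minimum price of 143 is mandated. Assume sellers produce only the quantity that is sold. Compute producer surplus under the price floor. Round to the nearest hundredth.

Free-market equilibrium: 145 - Q = 131 + 3.5Q gives Q* = 3.1111, P* = 141.8889.
At the floor price 143, quantity demanded is (145 - 143)/1 = 2; demand is the short side, so Q = 2 trades at P = 143.
The supply price at Q = 2 is 138. PS is the trapezoid between 143 and supply over [0, 2]: (1/2)[(143 - 131) + (143 - 138)](2) = 17.

17.00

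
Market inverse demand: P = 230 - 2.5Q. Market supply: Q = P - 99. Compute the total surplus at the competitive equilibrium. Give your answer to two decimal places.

Rewriting supply in inverse form: P = 99 + Q.
Equilibrium: 230 - 2.5Q = 99 + Q, so Q* = 37.4286 and P* = 136.4286.
CS = (1/2)(37.4286)(93.5714) = 1751.1224 and PS = (1/2)(37.4286)(37.4286) = 700.449, so total surplus = 2451.5714.

2451.57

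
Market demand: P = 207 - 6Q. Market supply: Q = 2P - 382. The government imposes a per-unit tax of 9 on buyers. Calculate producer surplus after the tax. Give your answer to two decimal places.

Rewriting supply in inverse form: P = 191 + 0.5Q.
Without the tax, 207 - 6Q = 191 + 0.5Q so Q* = 2.4615 and P* = 192.2308.
A tax on buyers shifts demand down by 9: (207 - 9) - 6Q = 191 + 0.5Q, so Q_t = 1.0769. Buyers pay P_b = 200.5385; sellers receive P_s = P_b - 9 = 191.5385.
Producer surplus is the triangle above supply below P_s: (1/2)(1.0769)(191.5385 - 191) = 0.2899.

0.29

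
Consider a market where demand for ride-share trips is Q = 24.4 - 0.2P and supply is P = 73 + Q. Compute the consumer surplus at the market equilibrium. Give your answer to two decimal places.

166.74

Rewriting demand in inverse form: P = 122 - 5Q.
Equilibrium: 122 - 5Q = 73 + Q, so Q* = 8.1667 and P* = 81.1667.
CS is the area between the demand curve and P* from 0 to Q*: (1/2)(8.1667)(40.8333) = 166.7361.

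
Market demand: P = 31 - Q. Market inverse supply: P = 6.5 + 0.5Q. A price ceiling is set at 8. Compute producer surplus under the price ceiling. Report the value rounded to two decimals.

2.25

Without the control, 31 - Q = 6.5 + 0.5Q so Q* = 16.3333 and P* = 14.6667.
At the ceiling price 8, quantity supplied is (8 - 6.5)/0.5 = 3; supply is the short side, so Q = 3 trades at P = 8.
PS is the triangle above supply below 8: (1/2)(3)(8 - 6.5) = 2.25.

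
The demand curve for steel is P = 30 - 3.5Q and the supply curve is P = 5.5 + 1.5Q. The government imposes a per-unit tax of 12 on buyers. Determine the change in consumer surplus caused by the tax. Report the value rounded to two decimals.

Pre-tax equilibrium: 30 - 3.5Q = 5.5 + 1.5Q gives Q* = 4.9, P* = 12.85.
A tax on buyers shifts demand down by 12: (30 - 12) - 3.5Q = 5.5 + 1.5Q, so Q_t = 2.5. Buyers pay P_b = 21.25; sellers receive P_s = P_b - 12 = 9.25.
CS falls from (1/2)(4.9)(17.15) = 42.0175 to (1/2)(2.5)(8.75) = 10.9375, a change of -31.08.

-31.08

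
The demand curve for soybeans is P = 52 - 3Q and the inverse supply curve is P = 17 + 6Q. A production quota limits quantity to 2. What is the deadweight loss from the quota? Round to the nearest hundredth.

Without the quota, 52 - 3Q = 17 + 6Q gives Q* = 3.8889.
At Q = 2 the demand price is 52 - 3(2) = 46 and the supply price is 17 + 6(2) = 29.
DWL = (1/2)(gap between curves at 2) x (Q* - 2) = (1/2)(17)(1.8889) = 16.0556.

16.06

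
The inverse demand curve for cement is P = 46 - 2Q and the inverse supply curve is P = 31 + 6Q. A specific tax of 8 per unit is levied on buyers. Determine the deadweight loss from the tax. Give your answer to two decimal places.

4.00

Pre-tax equilibrium: 46 - 2Q = 31 + 6Q gives Q* = 1.875, P* = 42.25.
A tax on buyers shifts demand down by 8: (46 - 8) - 2Q = 31 + 6Q, so Q_t = 0.875. Buyers pay P_b = 44.25; sellers receive P_s = P_b - 8 = 36.25.
The welfare triangle lost has base Q* - Q_t = 1 and height t = 8, so DWL = (1/2)(1)(8) = 4.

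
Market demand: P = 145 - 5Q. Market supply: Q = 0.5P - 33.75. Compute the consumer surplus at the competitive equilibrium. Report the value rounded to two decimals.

Rewriting supply in inverse form: P = 67.5 + 2Q.
Setting demand equal to supply, 77.5 = 7Q, so Q* = 11.0714 and P* = 89.6429.
Consumer surplus is the triangle under demand above P*: (1/2)(11.0714)(145 - 89.6429) = (1/2)(11.0714)(55.3571) = 306.4413.

306.44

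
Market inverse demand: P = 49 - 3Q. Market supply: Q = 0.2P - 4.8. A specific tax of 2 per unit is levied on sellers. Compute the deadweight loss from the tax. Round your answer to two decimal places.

Rewriting supply in inverse form: P = 24 + 5Q.
Pre-tax equilibrium: 49 - 3Q = 24 + 5Q gives Q* = 3.125, P* = 39.625.
A tax on sellers shifts supply up by 2: 49 - 3Q = 24 + 5Q + 2, so Q_t = 2.875. Buyers pay P_b = 40.375; sellers receive P_s = P_b - 2 = 38.375.
Deadweight loss is the triangle between the curves from Q_t to Q*: (1/2)(3.125 - 2.875)(2) = 0.25.

0.25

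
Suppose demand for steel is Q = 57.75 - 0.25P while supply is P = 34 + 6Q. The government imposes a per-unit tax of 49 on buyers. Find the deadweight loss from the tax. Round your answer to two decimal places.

Rewriting demand in inverse form: P = 231 - 4Q.
Pre-tax equilibrium: 231 - 4Q = 34 + 6Q gives Q* = 19.7, P* = 152.2.
With the tax, buyers' net willingness to pay falls by 49: (231 - 49) - 4Q = 34 + 6Q, so Q_t = 14.8. Buyers pay P_b = 171.8; sellers receive P_s = P_b - 49 = 122.8.
The welfare triangle lost has base Q* - Q_t = 4.9 and height t = 49, so DWL = (1/2)(4.9)(49) = 120.05.

120.05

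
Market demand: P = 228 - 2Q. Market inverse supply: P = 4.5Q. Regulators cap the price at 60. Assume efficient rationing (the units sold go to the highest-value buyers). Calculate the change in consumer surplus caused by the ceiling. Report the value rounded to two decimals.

Without the control, 228 - 2Q = 4.5Q so Q* = 35.0769 and P* = 157.8462.
At the ceiling price 60, quantity supplied is (60 - 0)/4.5 = 13.3333; supply is the short side, so Q = 13.3333 trades at P = 60.
CS goes from (1/2)(35.0769)(70.1538) = 1230.3905 to 2062.2222 (computed as (228 - 60)(13.3333) - (1/2)(2)(13.3333)^2), a change of 831.8317.

831.83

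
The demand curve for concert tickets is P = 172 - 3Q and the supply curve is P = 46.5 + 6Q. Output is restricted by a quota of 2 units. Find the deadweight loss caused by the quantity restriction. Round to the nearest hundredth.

Unrestricted equilibrium: Q* = (172 - 46.5)/(3 + 6) = 13.9444.
At Q = 2 the demand price is 172 - 3(2) = 166 and the supply price is 46.5 + 6(2) = 58.5.
Deadweight loss is the triangle between the curves from 2 to 13.9444: (1/2)(166 - 58.5)(13.9444 - 2) = 642.0139.

642.01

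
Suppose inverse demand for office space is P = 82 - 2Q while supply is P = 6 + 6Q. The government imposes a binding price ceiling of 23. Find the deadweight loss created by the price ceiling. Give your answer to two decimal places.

177.78

Free-market equilibrium: 82 - 2Q = 6 + 6Q gives Q* = 9.5, P* = 63.
At P = 23, sellers supply (23 - 6)/6 = 2.8333 while buyers want more, so the quantity traded is 2.8333 at price 23.
The lost-trades triangle has base Q* - 2.8333 = 6.6667 and height equal to the gap between the curves at Q = 2.8333, which is 76.3333 - 23 = 53.3333. DWL = (1/2)(6.6667)(53.3333) = 177.7778.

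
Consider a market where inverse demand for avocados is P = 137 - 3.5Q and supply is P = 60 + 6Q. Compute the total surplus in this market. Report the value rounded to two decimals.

Setting demand equal to supply, 77 = 9.5Q, so Q* = 8.1053 and P* = 108.6316.
CS = (1/2)(8.1053)(28.3684) = 114.9668 and PS = (1/2)(8.1053)(48.6316) = 197.0859, so total surplus = 312.0526.

312.05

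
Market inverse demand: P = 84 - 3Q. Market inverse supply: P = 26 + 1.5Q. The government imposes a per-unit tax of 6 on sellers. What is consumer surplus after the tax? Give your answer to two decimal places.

200.30

Without the tax, 84 - 3Q = 26 + 1.5Q so Q* = 12.8889 and P* = 45.3333.
A tax on sellers shifts supply up by 6: 84 - 3Q = 26 + 1.5Q + 6, so Q_t = 11.5556. Buyers pay P_b = 49.3333; sellers receive P_s = P_b - 6 = 43.3333.
Consumer surplus is the triangle under demand above P_b: (1/2)(11.5556)(84 - 49.3333) = 200.2963.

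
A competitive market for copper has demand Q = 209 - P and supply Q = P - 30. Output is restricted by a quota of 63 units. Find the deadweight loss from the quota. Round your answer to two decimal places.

702.25

Rewriting demand in inverse form: P = 209 - Q.
Rewriting supply in inverse form: P = 30 + Q.
Unrestricted equilibrium: Q* = (209 - 30)/(1 + 1) = 89.5.
At Q = 63 the demand price is 209 - (63) = 146 and the supply price is 30 + (63) = 93.
DWL = (1/2)(gap between curves at 63) x (Q* - 63) = (1/2)(53)(26.5) = 702.25.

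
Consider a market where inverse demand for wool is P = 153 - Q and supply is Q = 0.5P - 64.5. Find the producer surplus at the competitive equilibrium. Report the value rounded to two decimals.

64.00

Rewriting supply in inverse form: P = 129 + 2Q.
Equilibrium: 153 - Q = 129 + 2Q, so Q* = 8 and P* = 145.
Producer surplus is the triangle above supply below P*: (1/2)(8)(145 - 129) = (1/2)(8)(16) = 64.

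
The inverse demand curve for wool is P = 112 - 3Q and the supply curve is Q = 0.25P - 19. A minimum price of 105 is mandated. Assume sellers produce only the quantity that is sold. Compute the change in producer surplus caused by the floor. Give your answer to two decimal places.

Rewriting supply in inverse form: P = 76 + 4Q.
Free-market equilibrium: 112 - 3Q = 76 + 4Q gives Q* = 5.1429, P* = 96.5714.
At the floor price 105, quantity demanded is (112 - 105)/3 = 2.3333; demand is the short side, so Q = 2.3333 trades at P = 105.
PS goes from (1/2)(5.1429)(20.5714) = 52.898 to 56.7778 (computed as (105 - 76)(2.3333) - (1/2)(4)(2.3333)^2), a change of 3.8798.

3.88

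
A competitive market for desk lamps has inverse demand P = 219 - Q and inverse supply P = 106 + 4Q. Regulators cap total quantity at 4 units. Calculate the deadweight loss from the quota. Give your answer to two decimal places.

864.90

Unrestricted equilibrium: Q* = (219 - 106)/(1 + 4) = 22.6.
At Q = 4 the demand price is 219 - (4) = 215 and the supply price is 106 + 4(4) = 122.
Deadweight loss is the triangle between the curves from 4 to 22.6: (1/2)(215 - 122)(22.6 - 4) = 864.9.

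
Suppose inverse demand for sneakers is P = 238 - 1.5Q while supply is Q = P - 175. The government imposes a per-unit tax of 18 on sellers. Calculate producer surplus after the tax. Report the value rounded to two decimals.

Rewriting supply in inverse form: P = 175 + Q.
Without the tax, 238 - 1.5Q = 175 + Q so Q* = 25.2 and P* = 200.2.
A tax on sellers shifts supply up by 18: 238 - 1.5Q = 175 + Q + 18, so Q_t = 18. Buyers pay P_b = 211; sellers receive P_s = P_b - 18 = 193.
PS = (1/2)(Q_t)(P_s - 175) = (1/2)(18)(18) = 162.

162.00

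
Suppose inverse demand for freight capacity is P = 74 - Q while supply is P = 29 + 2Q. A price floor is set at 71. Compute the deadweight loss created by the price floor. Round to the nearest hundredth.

Free-market equilibrium: 74 - Q = 29 + 2Q gives Q* = 15, P* = 59.
At the floor price 71, quantity demanded is (74 - 71)/1 = 3; demand is the short side, so Q = 3 trades at P = 71.
At Q = 3 the demand price is 71 and the supply price is 35. Deadweight loss is the triangle between the curves from 3 to 15: (1/2)(71 - 35)(15 - 3) = 216.

216.00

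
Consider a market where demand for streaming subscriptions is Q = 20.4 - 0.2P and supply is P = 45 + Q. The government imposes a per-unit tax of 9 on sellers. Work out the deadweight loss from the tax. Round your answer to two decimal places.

6.75

Rewriting demand in inverse form: P = 102 - 5Q.
Pre-tax equilibrium: 102 - 5Q = 45 + Q gives Q* = 9.5, P* = 54.5.
With the tax, sellers need 9 more per unit: 102 - 5Q = 45 + Q + 9, so Q_t = 8. Buyers pay P_b = 62; sellers receive P_s = P_b - 9 = 53.
The welfare triangle lost has base Q* - Q_t = 1.5 and height t = 9, so DWL = (1/2)(1.5)(9) = 6.75.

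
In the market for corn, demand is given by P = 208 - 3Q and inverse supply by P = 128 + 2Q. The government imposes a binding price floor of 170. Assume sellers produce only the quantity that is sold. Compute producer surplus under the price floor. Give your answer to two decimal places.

371.56

Without the control, 208 - 3Q = 128 + 2Q so Q* = 16 and P* = 160.
At the floor price 170, quantity demanded is (208 - 170)/3 = 12.6667; demand is the short side, so Q = 12.6667 trades at P = 170.
The supply price at Q = 12.6667 is 153.3333. PS is the trapezoid between 170 and supply over [0, 12.6667]: (1/2)[(170 - 128) + (170 - 153.3333)](12.6667) = 371.5556.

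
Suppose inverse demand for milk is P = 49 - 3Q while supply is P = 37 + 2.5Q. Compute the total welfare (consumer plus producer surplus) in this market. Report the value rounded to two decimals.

13.09

Equilibrium: 49 - 3Q = 37 + 2.5Q, so Q* = 2.1818 and P* = 42.4545.
CS = (1/2)(2.1818)(6.5455) = 7.1405 and PS = (1/2)(2.1818)(5.4545) = 5.9504, so total surplus = 13.0909.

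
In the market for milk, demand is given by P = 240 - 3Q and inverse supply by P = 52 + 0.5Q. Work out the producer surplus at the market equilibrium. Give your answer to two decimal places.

721.31

Set 240 - 3Q = 52 + 0.5Q, which gives 188 = 3.5Q, so Q* = 53.7143 and P* = 240 - 3(53.7143) = 78.8571.
The supply curve's price intercept is 52, so PS = (1/2)(Q*)(P* - 52) = (1/2)(53.7143)(26.8571) = 721.3061.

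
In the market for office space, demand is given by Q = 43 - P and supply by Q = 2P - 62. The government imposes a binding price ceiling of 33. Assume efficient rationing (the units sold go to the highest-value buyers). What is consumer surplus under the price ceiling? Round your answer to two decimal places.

Rewriting demand in inverse form: P = 43 - Q.
Rewriting supply in inverse form: P = 31 + 0.5Q.
Without the control, 43 - Q = 31 + 0.5Q so Q* = 8 and P* = 35.
At the ceiling price 33, quantity supplied is (33 - 31)/0.5 = 4; supply is the short side, so Q = 4 trades at P = 33.
The demand price at Q = 4 is 39. CS is the trapezoid between demand and 33 over [0, 4]: (1/2)[(43 - 33) + (39 - 33)](4) = 32.

32.00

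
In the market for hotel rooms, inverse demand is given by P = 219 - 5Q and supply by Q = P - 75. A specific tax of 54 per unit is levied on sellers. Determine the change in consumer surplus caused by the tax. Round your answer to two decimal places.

Rewriting supply in inverse form: P = 75 + Q.
Pre-tax equilibrium: 219 - 5Q = 75 + Q gives Q* = 24, P* = 99.
With the tax, sellers need 54 more per unit: 219 - 5Q = 75 + Q + 54, so Q_t = 15. Buyers pay P_b = 144; sellers receive P_s = P_b - 54 = 90.
CS falls from (1/2)(24)(120) = 1440 to (1/2)(15)(75) = 562.5, a change of -877.5.

-877.50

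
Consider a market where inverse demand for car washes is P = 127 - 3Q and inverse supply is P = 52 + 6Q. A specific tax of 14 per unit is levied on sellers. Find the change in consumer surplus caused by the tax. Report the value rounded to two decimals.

Pre-tax equilibrium: 127 - 3Q = 52 + 6Q gives Q* = 8.3333, P* = 102.
A tax on sellers shifts supply up by 14: 127 - 3Q = 52 + 6Q + 14, so Q_t = 6.7778. Buyers pay P_b = 106.6667; sellers receive P_s = P_b - 14 = 92.6667.
Consumers lose the trapezoid between P* and P_b out to Q_t plus the triangle from Q_t to Q*: change in CS = 68.9074 - 104.1667 = -35.2593.

-35.26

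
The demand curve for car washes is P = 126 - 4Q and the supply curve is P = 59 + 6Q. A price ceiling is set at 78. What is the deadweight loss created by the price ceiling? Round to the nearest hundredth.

Free-market equilibrium: 126 - 4Q = 59 + 6Q gives Q* = 6.7, P* = 99.2.
At the ceiling price 78, quantity supplied is (78 - 59)/6 = 3.1667; supply is the short side, so Q = 3.1667 trades at P = 78.
The lost-trades triangle has base Q* - 3.1667 = 3.5333 and height equal to the gap between the curves at Q = 3.1667, which is 113.3333 - 78 = 35.3333. DWL = (1/2)(3.5333)(35.3333) = 62.4222.

62.42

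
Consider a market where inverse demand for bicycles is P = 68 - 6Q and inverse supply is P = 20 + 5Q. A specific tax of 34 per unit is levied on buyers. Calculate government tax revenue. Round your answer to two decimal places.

Without the tax, 68 - 6Q = 20 + 5Q so Q* = 4.3636 and P* = 41.8182.
With the tax, buyers' net willingness to pay falls by 34: (68 - 34) - 6Q = 20 + 5Q, so Q_t = 1.2727. Buyers pay P_b = 60.3636; sellers receive P_s = P_b - 34 = 26.3636.
Tax revenue = t x Q_t = 34 x 1.2727 = 43.2727.

43.27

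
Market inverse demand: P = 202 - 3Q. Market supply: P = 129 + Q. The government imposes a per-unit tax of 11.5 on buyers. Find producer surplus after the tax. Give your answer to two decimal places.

Pre-tax equilibrium: 202 - 3Q = 129 + Q gives Q* = 18.25, P* = 147.25.
A tax on buyers shifts demand down by 11.5: (202 - 11.5) - 3Q = 129 + Q, so Q_t = 15.375. Buyers pay P_b = 155.875; sellers receive P_s = P_b - 11.5 = 144.375.
Producer surplus is the triangle above supply below P_s: (1/2)(15.375)(144.375 - 129) = 118.1953.

118.20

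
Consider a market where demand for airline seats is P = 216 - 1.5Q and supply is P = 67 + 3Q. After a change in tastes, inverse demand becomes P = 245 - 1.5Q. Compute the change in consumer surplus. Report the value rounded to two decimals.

Initial equilibrium: Q_0 = 33.1111, P_0 = 166.3333; CS_0 = (1/2)(33.1111)(49.6667) = 822.2593, PS_0 = (1/2)(33.1111)(99.3333) = 1644.5185.
New equilibrium: 245 - 1.5Q = 67 + 3Q gives Q_1 = 39.5556, P_1 = 185.6667; CS_1 = 1173.4815, PS_1 = 2346.963.
Change in consumer surplus = 1173.4815 - 822.2593 = 351.2222.

351.22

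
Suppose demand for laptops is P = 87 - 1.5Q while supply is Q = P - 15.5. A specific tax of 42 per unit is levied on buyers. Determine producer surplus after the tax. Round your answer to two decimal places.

69.62

Rewriting supply in inverse form: P = 15.5 + Q.
Without the tax, 87 - 1.5Q = 15.5 + Q so Q* = 28.6 and P* = 44.1.
With the tax, buyers' net willingness to pay falls by 42: (87 - 42) - 1.5Q = 15.5 + Q, so Q_t = 11.8. Buyers pay P_b = 69.3; sellers receive P_s = P_b - 42 = 27.3.
PS = (1/2)(Q_t)(P_s - 15.5) = (1/2)(11.8)(11.8) = 69.62.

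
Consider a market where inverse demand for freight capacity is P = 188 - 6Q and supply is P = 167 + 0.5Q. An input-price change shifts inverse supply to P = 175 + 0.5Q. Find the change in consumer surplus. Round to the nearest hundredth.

Initial equilibrium: Q_0 = 3.2308, P_0 = 168.6154; CS_0 = (1/2)(3.2308)(19.3846) = 31.3136, PS_0 = (1/2)(3.2308)(1.6154) = 2.6095.
New equilibrium: 188 - 6Q = 175 + 0.5Q gives Q_1 = 2, P_1 = 176; CS_1 = 12, PS_1 = 1.
Change in consumer surplus = 12 - 31.3136 = -19.3136.

-19.31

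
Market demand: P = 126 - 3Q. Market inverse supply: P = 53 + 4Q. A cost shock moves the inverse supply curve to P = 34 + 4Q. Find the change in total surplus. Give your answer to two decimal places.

Initial equilibrium: Q_0 = 10.4286, P_0 = 94.7143; CS_0 = (1/2)(10.4286)(31.2857) = 163.1327, PS_0 = (1/2)(10.4286)(41.7143) = 217.5102.
New equilibrium: 126 - 3Q = 34 + 4Q gives Q_1 = 13.1429, P_1 = 86.5714; CS_1 = 259.102, PS_1 = 345.4694.
Change in total surplus = (259.102 + 345.4694) - (163.1327 + 217.5102) = 223.9286.

223.93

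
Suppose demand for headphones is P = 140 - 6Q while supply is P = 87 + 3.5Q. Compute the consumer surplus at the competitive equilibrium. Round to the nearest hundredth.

93.37

Equilibrium: 140 - 6Q = 87 + 3.5Q, so Q* = 5.5789 and P* = 106.5263.
Consumer surplus is the triangle under demand above P*: (1/2)(5.5789)(140 - 106.5263) = (1/2)(5.5789)(33.4737) = 93.374.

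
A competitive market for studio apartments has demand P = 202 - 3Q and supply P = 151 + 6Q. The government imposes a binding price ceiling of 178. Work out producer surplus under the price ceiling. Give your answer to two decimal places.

60.75

Free-market equilibrium: 202 - 3Q = 151 + 6Q gives Q* = 5.6667, P* = 185.
At the ceiling price 178, quantity supplied is (178 - 151)/6 = 4.5; supply is the short side, so Q = 4.5 trades at P = 178.
PS is the triangle above supply below 178: (1/2)(4.5)(178 - 151) = 60.75.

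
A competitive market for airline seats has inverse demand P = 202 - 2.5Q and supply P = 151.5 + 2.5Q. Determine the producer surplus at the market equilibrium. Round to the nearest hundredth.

Set 202 - 2.5Q = 151.5 + 2.5Q, which gives 50.5 = 5Q, so Q* = 10.1 and P* = 202 - 2.5(10.1) = 176.75.
The supply curve's price intercept is 151.5, so PS = (1/2)(Q*)(P* - 151.5) = (1/2)(10.1)(25.25) = 127.5125.

127.51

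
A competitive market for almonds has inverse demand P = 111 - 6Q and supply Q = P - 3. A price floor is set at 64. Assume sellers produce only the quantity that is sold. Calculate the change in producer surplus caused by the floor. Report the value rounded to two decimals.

Rewriting supply in inverse form: P = 3 + Q.
Without the control, 111 - 6Q = 3 + Q so Q* = 15.4286 and P* = 18.4286.
At P = 64, buyers demand (111 - 64)/6 = 7.8333 while sellers would supply more, so the quantity traded is 7.8333 at price 64.
PS goes from (1/2)(15.4286)(15.4286) = 119.0204 to 447.1528 (computed as (64 - 3)(7.8333) - (1/2)(1)(7.8333)^2), a change of 328.1324.

328.13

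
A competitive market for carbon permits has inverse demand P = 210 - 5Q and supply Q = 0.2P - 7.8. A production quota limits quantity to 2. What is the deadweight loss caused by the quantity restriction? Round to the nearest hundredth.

1140.05

Rewriting supply in inverse form: P = 39 + 5Q.
Unrestricted equilibrium: Q* = (210 - 39)/(5 + 5) = 17.1.
At Q = 2 the demand price is 210 - 5(2) = 200 and the supply price is 39 + 5(2) = 49.
Deadweight loss is the triangle between the curves from 2 to 17.1: (1/2)(200 - 49)(17.1 - 2) = 1140.05.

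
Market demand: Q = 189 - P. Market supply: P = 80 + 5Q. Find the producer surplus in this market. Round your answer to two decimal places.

Rewriting demand in inverse form: P = 189 - Q.
Set 189 - Q = 80 + 5Q, which gives 109 = 6Q, so Q* = 18.1667 and P* = 189 - (18.1667) = 170.8333.
PS is the area between P* and the supply curve from 0 to Q*: (1/2)(18.1667)(90.8333) = 825.0694.

825.07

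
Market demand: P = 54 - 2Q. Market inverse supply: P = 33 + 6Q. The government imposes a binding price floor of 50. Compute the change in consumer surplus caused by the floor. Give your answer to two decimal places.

Free-market equilibrium: 54 - 2Q = 33 + 6Q gives Q* = 2.625, P* = 48.75.
At the floor price 50, quantity demanded is (54 - 50)/2 = 2; demand is the short side, so Q = 2 trades at P = 50.
CS goes from (1/2)(2.625)(5.25) = 6.8906 to 4 (computed as (54 - 50)(2) - (1/2)(2)(2)^2), a change of -2.8906.

-2.89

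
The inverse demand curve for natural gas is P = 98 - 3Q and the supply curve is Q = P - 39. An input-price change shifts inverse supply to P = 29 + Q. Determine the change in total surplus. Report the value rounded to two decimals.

Rewriting supply in inverse form: P = 39 + Q.
Initial equilibrium: Q_0 = 14.75, P_0 = 53.75; CS_0 = (1/2)(14.75)(44.25) = 326.3438, PS_0 = (1/2)(14.75)(14.75) = 108.7812.
New equilibrium: 98 - 3Q = 29 + Q gives Q_1 = 17.25, P_1 = 46.25; CS_1 = 446.3438, PS_1 = 148.7812.
Change in total surplus = (446.3438 + 148.7812) - (326.3438 + 108.7812) = 160.

160.00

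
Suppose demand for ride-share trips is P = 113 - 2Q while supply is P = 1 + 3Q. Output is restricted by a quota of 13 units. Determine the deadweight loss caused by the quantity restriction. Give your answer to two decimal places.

220.90

Unrestricted equilibrium: Q* = (113 - 1)/(2 + 3) = 22.4.
At Q = 13 the demand price is 113 - 2(13) = 87 and the supply price is 1 + 3(13) = 40.
Deadweight loss is the triangle between the curves from 13 to 22.4: (1/2)(87 - 40)(22.4 - 13) = 220.9.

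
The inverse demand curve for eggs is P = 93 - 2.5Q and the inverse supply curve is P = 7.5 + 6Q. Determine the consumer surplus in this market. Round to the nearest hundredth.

126.47

Equilibrium: 93 - 2.5Q = 7.5 + 6Q, so Q* = 10.0588 and P* = 67.8529.
CS is the area between the demand curve and P* from 0 to Q*: (1/2)(10.0588)(25.1471) = 126.4749.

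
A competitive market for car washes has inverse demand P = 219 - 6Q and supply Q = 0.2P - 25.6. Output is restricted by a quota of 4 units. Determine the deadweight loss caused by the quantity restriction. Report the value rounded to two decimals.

Rewriting supply in inverse form: P = 128 + 5Q.
Unrestricted equilibrium: Q* = (219 - 128)/(6 + 5) = 8.2727.
At Q = 4 the demand price is 219 - 6(4) = 195 and the supply price is 128 + 5(4) = 148.
Deadweight loss is the triangle between the curves from 4 to 8.2727: (1/2)(195 - 148)(8.2727 - 4) = 100.4091.

100.41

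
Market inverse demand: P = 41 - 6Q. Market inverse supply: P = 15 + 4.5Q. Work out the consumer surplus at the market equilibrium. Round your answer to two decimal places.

Set 41 - 6Q = 15 + 4.5Q, which gives 26 = 10.5Q, so Q* = 2.4762 and P* = 41 - 6(2.4762) = 26.1429.
Consumer surplus is the triangle under demand above P*: (1/2)(2.4762)(41 - 26.1429) = (1/2)(2.4762)(14.8571) = 18.3946.

18.39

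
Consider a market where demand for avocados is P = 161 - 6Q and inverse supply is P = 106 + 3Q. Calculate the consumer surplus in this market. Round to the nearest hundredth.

112.04

Equilibrium: 161 - 6Q = 106 + 3Q, so Q* = 6.1111 and P* = 124.3333.
CS is the area between the demand curve and P* from 0 to Q*: (1/2)(6.1111)(36.6667) = 112.037.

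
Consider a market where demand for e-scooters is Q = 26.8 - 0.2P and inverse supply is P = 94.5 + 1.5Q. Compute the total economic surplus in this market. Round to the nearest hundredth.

Rewriting demand in inverse form: P = 134 - 5Q.
Equilibrium: 134 - 5Q = 94.5 + 1.5Q, so Q* = 6.0769 and P* = 103.6154.
Total surplus is the full triangle between the curves from 0 to Q*: (1/2)(6.0769)(134 - 94.5) = 120.0192.

120.02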